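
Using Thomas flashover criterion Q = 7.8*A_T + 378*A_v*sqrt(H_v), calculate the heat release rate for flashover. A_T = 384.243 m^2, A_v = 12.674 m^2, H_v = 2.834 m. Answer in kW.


7.8*A_T = 2997.1
sqrt(H_v) = 1.6834
378*A_v*sqrt(H_v) = 8065.0
Q = 2997.1 + 8065.0 = 11062 kW

11062 kW


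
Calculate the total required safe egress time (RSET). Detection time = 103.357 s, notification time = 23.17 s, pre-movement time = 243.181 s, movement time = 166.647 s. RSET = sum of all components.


Total = 103.357 + 23.17 + 243.181 + 166.647 = 536.355 s

536.355 s


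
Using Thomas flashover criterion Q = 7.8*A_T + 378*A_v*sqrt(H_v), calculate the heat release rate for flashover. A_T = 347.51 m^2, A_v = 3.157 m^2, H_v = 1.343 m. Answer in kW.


7.8*A_T = 2710.578
sqrt(H_v) = 1.1589
378*A_v*sqrt(H_v) = 1382.9
Q = 2710.578 + 1382.9 = 4093.5 kW

4093.5 kW


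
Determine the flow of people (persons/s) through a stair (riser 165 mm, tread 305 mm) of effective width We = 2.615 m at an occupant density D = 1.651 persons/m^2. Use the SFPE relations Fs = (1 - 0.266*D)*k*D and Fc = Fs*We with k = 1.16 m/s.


1 - 0.266*D = 1 - 0.266*1.651 = 0.56083
Fs = 0.56083 * 1.16 * 1.651 = 1.0741 persons/(s*m)
Fc = 1.0741 * 2.615 = 2.8087 persons/s

2.8087 persons/s


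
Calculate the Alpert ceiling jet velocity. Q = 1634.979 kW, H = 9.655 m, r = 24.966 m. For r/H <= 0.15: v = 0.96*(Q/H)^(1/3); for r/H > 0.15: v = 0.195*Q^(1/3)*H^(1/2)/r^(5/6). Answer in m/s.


r/H = 24.966 / 9.655 = 2.5858
r/H > 0.15, so v = 0.195*Q^(1/3)*H^(1/2)/r^(5/6)
Q^(1/3) = 11.781
H^(1/2) = 3.1072
r^(5/6) = 14.604
v = 0.195 * 11.781 * 3.1072 / 14.604 = 0.48879 m/s

0.48879 m/s


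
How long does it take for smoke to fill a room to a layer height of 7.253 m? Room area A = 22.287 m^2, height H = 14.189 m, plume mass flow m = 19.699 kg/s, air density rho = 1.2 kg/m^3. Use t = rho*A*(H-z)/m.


H - z = 6.936 m
t = 1.2 * 22.287 * 6.936 / 19.699 = 9.4167 s

9.4167 s


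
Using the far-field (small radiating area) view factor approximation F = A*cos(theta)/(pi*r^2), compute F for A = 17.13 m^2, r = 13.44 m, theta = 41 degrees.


cos(41 deg) = 0.75471
pi*r^2 = 567.48
F = 17.13 * 0.75471 / 567.48 = 0.022782

0.022782


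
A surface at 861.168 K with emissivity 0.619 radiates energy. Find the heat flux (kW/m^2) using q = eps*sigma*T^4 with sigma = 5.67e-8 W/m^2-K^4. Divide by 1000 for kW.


T^4 = 5.4999e+11
q = 0.619 * 5.67e-8 * 5.4999e+11 / 1000 = 19.303 kW/m^2

19.303 kW/m^2


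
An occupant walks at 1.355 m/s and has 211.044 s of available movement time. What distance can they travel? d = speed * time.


d = 1.355 * 211.044 = 285.96 m

285.96 m


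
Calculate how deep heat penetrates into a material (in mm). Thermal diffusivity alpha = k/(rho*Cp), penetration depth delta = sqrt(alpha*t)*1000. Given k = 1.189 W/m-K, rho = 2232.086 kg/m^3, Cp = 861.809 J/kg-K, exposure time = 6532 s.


alpha = 1.189 / (2232.086 * 861.809) = 6.1810e-07 m^2/s
alpha * t = 0.0040374
delta = sqrt(0.0040374) * 1000 = 63.541 mm

63.541 mm


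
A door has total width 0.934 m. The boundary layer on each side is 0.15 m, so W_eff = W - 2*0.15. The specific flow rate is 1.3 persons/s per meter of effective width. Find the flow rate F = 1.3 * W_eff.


W_eff = 0.934 - 0.30 = 0.634 m
F = 1.3 * 0.634 = 0.82420 persons/s

0.82420 persons/s


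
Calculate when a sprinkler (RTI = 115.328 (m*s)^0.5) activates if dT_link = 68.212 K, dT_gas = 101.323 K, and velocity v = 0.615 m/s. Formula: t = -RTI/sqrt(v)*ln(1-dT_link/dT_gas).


dT_link/dT_gas = 0.67321
ln(1 - 0.67321) = -1.1184
t = -115.328 / sqrt(0.615) * -1.1184 = 164.48 s

164.48 s


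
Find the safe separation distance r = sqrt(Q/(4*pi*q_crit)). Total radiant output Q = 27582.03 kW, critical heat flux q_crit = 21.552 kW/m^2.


4*pi*q_crit = 270.83
Q/(4*pi*q_crit) = 101.84
r = sqrt(101.84) = 10.092 m

10.092 m


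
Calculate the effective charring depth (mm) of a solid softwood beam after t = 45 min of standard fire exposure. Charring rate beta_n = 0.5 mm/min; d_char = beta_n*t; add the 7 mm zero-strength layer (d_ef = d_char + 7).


d_char = 0.5 * 45 = 22.5 mm
d_ef = 22.5 + 1.0*7 = 29.5 mm

29.5 mm


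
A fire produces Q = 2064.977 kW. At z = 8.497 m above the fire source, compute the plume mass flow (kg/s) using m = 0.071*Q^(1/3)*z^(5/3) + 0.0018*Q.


Q^(1/3) = 12.734
z^(5/3) = 35.381
First term = 0.071 * 12.734 * 35.381 = 31.989
Second term = 0.0018 * 2064.977 = 3.7170
m = 35.706 kg/s

35.706 kg/s


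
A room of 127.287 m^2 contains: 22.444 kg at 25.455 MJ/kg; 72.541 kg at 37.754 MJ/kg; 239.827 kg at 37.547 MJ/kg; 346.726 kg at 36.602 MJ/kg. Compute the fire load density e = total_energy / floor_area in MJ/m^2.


Total energy = 22.444*25.455 + 72.541*37.754 + 239.827*37.547 + 346.726*36.602
= 571.3120 + 2738.713 + 9004.784 + 12690.87
= 25005.67 MJ
e = 25005.67 / 127.287 = 196.45 MJ/m^2

196.45 MJ/m^2


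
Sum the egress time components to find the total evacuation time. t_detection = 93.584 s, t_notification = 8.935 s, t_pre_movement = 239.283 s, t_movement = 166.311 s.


Total = 93.584 + 8.935 + 239.283 + 166.311 = 508.113 s

508.113 s


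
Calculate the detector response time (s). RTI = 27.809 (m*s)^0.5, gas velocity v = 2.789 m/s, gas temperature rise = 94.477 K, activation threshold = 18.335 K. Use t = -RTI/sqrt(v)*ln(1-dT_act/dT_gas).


dT_act/dT_gas = 0.19407
ln(1 - 0.19407) = -0.21576
t = -27.809 / sqrt(2.789) * -0.21576 = 3.5927 s

3.5927 s


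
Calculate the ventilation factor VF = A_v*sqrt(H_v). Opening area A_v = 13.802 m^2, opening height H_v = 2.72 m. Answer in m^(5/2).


sqrt(H_v) = 1.6492
VF = 13.802 * 1.6492 = 22.763 m^(5/2)

22.763 m^(5/2)


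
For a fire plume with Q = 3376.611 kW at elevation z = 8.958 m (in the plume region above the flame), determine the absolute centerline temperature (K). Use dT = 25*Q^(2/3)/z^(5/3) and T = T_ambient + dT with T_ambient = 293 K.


Q^(2/3) = 225.07
z^(5/3) = 38.638
dT = 25 * 225.07 / 38.638 = 145.63 K
T = 293 + 145.63 = 438.63 K

438.63 K


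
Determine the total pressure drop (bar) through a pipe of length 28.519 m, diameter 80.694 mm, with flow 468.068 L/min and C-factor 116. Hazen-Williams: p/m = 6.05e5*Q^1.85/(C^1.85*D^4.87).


Q^1.85 = 87111
C^1.85 = 6595.5
D^4.87 = 1.9334e+09
p/m = 0.0041330 bar/m
p_total = 0.0041330 * 28.519 = 0.11787 bar

0.11787 bar


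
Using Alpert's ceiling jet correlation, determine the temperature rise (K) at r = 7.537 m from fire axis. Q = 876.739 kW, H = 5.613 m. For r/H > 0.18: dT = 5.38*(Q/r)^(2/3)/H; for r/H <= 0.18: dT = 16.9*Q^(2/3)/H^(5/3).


r/H = 7.537 / 5.613 = 1.3428
r/H > 0.18, so dT = 5.38*(Q/r)^(2/3)/H
Q/r = 116.32
(Q/r)^(2/3) = 23.829
dT = 5.38 * 23.829 / 5.613 = 22.840 K

22.840 K


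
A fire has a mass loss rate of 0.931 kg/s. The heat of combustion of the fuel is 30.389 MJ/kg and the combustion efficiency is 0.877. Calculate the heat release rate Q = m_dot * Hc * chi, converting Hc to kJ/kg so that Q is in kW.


Hc = 30.389 MJ/kg = 30.389 * 1000 kJ/kg = 30389 kJ/kg
Q = 0.931 kg/s * 30389 kJ/kg * 0.877 = 24812 kW

24812 kW


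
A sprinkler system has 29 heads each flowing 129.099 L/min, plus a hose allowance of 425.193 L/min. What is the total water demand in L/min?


Sprinkler demand = 29 * 129.099 = 3743.871 L/min
Total = 3743.871 + 425.193 = 4169.064 L/min

4169.064 L/min


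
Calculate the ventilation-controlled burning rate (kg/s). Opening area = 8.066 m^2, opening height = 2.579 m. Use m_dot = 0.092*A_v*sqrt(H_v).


sqrt(H_v) = 1.6059
m_dot = 0.092 * 8.066 * 1.6059 = 1.1917 kg/s

1.1917 kg/s


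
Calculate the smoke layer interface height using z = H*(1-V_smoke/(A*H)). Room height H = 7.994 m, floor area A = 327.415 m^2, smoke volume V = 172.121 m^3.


V/(A*H) = 0.065761
1 - 0.065761 = 0.93424
z = 7.994 * 0.93424 = 7.4683 m

7.4683 m


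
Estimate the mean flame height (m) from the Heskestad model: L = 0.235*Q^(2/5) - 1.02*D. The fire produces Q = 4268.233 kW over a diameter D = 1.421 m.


Q^(2/5) = 28.320
0.235 * Q^(2/5) = 6.6553
1.02 * D = 1.4494
L = 5.2059 m

5.2059 m


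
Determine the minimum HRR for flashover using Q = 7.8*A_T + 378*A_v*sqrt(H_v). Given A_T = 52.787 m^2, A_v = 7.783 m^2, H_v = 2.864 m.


7.8*A_T = 411.74
sqrt(H_v) = 1.6923
378*A_v*sqrt(H_v) = 4978.8
Q = 411.74 + 4978.8 = 5390.5 kW

5390.5 kW


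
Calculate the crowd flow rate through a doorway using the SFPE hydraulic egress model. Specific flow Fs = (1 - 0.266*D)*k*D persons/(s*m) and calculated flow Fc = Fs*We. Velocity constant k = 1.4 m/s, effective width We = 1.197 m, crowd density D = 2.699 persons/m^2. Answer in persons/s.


1 - 0.266*D = 1 - 0.266*2.699 = 0.28207
Fs = 0.28207 * 1.4 * 2.699 = 1.0658 persons/(s*m)
Fc = 1.0658 * 1.197 = 1.2758 persons/s

1.2758 persons/s


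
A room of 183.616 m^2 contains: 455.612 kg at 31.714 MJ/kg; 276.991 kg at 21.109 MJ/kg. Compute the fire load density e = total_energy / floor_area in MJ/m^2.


Total energy = 455.612*31.714 + 276.991*21.109
= 14449.28 + 5847.003
= 20296.28 MJ
e = 20296.28 / 183.616 = 110.54 MJ/m^2

110.54 MJ/m^2


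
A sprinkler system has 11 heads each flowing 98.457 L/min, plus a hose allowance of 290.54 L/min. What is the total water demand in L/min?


Sprinkler demand = 11 * 98.457 = 1083.027 L/min
Total = 1083.027 + 290.54 = 1373.567 L/min

1373.567 L/min


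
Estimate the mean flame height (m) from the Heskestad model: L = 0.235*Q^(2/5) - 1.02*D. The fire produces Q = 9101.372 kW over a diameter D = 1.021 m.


Q^(2/5) = 38.339
0.235 * Q^(2/5) = 9.0097
1.02 * D = 1.0414
L = 7.9683 m

7.9683 m


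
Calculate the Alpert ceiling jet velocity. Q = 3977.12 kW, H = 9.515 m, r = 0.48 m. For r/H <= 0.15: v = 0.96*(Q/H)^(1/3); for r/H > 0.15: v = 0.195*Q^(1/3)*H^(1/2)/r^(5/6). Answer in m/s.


r/H = 0.48 / 9.515 = 0.050447
r/H <= 0.15, so v = 0.96*(Q/H)^(1/3)
Q/H = 417.98
(Q/H)^(1/3) = 7.4769
v = 0.96 * 7.4769 = 7.1778 m/s

7.1778 m/s


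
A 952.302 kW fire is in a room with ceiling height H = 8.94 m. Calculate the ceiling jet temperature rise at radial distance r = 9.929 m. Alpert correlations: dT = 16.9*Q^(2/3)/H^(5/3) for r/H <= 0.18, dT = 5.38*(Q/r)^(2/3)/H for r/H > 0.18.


r/H = 9.929 / 8.94 = 1.1106
r/H > 0.18, so dT = 5.38*(Q/r)^(2/3)/H
Q/r = 95.911
(Q/r)^(2/3) = 20.953
dT = 5.38 * 20.953 / 8.94 = 12.609 K

12.609 K


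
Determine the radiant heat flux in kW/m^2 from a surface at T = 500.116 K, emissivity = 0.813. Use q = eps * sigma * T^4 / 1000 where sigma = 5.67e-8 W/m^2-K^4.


T^4 = 6.2558e+10
q = 0.813 * 5.67e-8 * 6.2558e+10 / 1000 = 2.8837 kW/m^2

2.8837 kW/m^2


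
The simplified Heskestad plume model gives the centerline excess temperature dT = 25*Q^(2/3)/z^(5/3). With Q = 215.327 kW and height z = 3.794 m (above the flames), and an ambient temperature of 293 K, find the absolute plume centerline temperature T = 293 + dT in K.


Q^(2/3) = 35.925
z^(5/3) = 9.2292
dT = 25 * 35.925 / 9.2292 = 97.314 K
T = 293 + 97.314 = 390.31 K

390.31 K


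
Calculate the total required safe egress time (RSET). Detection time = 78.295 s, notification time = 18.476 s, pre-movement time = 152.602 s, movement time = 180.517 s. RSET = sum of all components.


Total = 78.295 + 18.476 + 152.602 + 180.517 = 429.89 s

429.89 s


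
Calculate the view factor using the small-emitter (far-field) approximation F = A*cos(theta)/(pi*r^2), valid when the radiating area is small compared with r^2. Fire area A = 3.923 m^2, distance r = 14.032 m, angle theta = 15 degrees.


cos(15 deg) = 0.96593
pi*r^2 = 618.57
F = 3.923 * 0.96593 / 618.57 = 0.0061259

0.0061259


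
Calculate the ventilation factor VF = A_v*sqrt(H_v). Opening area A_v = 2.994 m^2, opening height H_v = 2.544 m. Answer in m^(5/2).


sqrt(H_v) = 1.5950
VF = 2.994 * 1.5950 = 4.7754 m^(5/2)

4.7754 m^(5/2)


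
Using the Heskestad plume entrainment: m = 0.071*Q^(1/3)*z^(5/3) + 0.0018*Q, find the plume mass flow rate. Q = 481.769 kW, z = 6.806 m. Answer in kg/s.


Q^(1/3) = 7.8393
z^(5/3) = 24.443
First term = 0.071 * 7.8393 * 24.443 = 13.605
Second term = 0.0018 * 481.769 = 0.86718
m = 14.472 kg/s

14.472 kg/s


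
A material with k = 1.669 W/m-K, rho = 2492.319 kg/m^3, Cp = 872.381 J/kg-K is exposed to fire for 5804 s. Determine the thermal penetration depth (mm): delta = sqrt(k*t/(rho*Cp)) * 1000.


alpha = 1.669 / (2492.319 * 872.381) = 7.6762e-07 m^2/s
alpha * t = 0.0044553
delta = sqrt(0.0044553) * 1000 = 66.748 mm

66.748 mm


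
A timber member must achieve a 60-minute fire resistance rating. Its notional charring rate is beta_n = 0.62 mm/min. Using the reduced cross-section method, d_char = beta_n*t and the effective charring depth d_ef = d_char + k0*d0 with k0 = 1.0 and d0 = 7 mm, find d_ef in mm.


d_char = 0.62 * 60 = 37.2 mm
d_ef = 37.2 + 1.0*7 = 44.2 mm

44.2 mm


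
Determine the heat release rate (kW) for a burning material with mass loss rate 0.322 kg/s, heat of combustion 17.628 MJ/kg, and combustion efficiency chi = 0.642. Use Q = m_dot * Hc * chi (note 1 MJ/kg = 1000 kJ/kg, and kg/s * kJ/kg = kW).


Hc = 17.628 MJ/kg = 17.628 * 1000 kJ/kg = 17628 kJ/kg
Q = 0.322 kg/s * 17628 kJ/kg * 0.642 = 3644.1 kW

3644.1 kW


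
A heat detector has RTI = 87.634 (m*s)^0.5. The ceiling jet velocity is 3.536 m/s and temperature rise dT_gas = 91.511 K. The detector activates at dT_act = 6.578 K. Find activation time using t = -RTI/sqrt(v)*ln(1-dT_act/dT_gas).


dT_act/dT_gas = 0.071882
ln(1 - 0.071882) = -0.074596
t = -87.634 / sqrt(3.536) * -0.074596 = 3.4764 s

3.4764 s


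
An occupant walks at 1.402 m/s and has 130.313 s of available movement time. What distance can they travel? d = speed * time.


d = 1.402 * 130.313 = 182.70 m

182.70 m


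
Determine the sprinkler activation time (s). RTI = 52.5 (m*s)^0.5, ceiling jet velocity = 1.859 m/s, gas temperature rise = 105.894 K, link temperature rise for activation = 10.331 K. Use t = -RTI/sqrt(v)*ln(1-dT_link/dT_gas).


dT_link/dT_gas = 0.097560
ln(1 - 0.097560) = -0.10265
t = -52.5 / sqrt(1.859) * -0.10265 = 3.9527 s

3.9527 s


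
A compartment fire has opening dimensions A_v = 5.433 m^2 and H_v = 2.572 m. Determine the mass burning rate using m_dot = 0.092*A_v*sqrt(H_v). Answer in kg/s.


sqrt(H_v) = 1.6037
m_dot = 0.092 * 5.433 * 1.6037 = 0.80161 kg/s

0.80161 kg/s


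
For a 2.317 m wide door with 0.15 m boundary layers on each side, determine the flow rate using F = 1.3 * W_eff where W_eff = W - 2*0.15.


W_eff = 2.317 - 0.30 = 2.017 m
F = 1.3 * 2.017 = 2.6221 persons/s

2.6221 persons/s


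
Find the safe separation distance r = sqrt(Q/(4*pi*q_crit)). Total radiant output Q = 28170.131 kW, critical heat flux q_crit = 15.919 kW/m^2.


4*pi*q_crit = 200.04
Q/(4*pi*q_crit) = 140.82
r = sqrt(140.82) = 11.867 m

11.867 m


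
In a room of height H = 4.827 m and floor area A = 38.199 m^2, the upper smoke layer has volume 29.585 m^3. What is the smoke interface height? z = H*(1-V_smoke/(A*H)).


V/(A*H) = 0.16045
1 - 0.16045 = 0.83955
z = 4.827 * 0.83955 = 4.0525 m

4.0525 m


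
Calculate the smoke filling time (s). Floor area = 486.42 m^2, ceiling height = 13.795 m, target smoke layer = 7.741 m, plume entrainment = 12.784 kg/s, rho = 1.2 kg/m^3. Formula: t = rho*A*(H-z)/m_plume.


H - z = 6.054 m
t = 1.2 * 486.42 * 6.054 / 12.784 = 276.42 s

276.42 s


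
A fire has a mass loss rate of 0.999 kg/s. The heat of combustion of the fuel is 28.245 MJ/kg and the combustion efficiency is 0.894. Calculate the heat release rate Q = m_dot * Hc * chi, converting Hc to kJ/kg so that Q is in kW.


Hc = 28.245 MJ/kg = 28.245 * 1000 kJ/kg = 28245 kJ/kg
Q = 0.999 kg/s * 28245 kJ/kg * 0.894 = 25226 kW

25226 kW


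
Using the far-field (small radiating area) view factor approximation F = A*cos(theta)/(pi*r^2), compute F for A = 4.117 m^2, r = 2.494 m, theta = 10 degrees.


cos(10 deg) = 0.98481
pi*r^2 = 19.541
F = 4.117 * 0.98481 / 19.541 = 0.20749

0.20749


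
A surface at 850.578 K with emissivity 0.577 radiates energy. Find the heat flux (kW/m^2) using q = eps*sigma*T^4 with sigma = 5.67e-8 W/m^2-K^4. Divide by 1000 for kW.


T^4 = 5.2343e+11
q = 0.577 * 5.67e-8 * 5.2343e+11 / 1000 = 17.124 kW/m^2

17.124 kW/m^2


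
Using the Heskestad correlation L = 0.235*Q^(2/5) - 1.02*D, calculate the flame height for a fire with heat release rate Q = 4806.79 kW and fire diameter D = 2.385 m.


Q^(2/5) = 29.699
0.235 * Q^(2/5) = 6.9793
1.02 * D = 2.4327
L = 4.5466 m

4.5466 m


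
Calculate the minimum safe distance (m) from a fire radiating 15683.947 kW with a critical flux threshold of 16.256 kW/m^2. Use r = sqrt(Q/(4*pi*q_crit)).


4*pi*q_crit = 204.28
Q/(4*pi*q_crit) = 76.777
r = sqrt(76.777) = 8.7623 m

8.7623 m


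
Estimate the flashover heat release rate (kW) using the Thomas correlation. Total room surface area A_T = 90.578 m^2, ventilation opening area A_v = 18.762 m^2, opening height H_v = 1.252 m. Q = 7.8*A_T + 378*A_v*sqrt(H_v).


7.8*A_T = 706.51
sqrt(H_v) = 1.1189
378*A_v*sqrt(H_v) = 7935.5
Q = 706.51 + 7935.5 = 8642.0 kW

8642.0 kW


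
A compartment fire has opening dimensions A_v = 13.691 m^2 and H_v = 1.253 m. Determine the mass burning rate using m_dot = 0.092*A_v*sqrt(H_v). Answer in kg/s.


sqrt(H_v) = 1.1194
m_dot = 0.092 * 13.691 * 1.1194 = 1.4099 kg/s

1.4099 kg/s


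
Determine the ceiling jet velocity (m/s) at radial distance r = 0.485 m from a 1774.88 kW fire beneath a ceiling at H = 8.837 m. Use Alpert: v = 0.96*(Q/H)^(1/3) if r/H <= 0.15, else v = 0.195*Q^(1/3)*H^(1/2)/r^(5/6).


r/H = 0.485 / 8.837 = 0.054883
r/H <= 0.15, so v = 0.96*(Q/H)^(1/3)
Q/H = 200.85
(Q/H)^(1/3) = 5.8563
v = 0.96 * 5.8563 = 5.6220 m/s

5.6220 m/s


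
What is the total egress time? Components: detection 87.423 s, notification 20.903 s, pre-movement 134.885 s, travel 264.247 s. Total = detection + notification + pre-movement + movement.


Total = 87.423 + 20.903 + 134.885 + 264.247 = 507.458 s

507.458 s


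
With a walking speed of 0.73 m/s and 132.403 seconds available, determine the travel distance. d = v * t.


d = 0.73 * 132.403 = 96.654 m

96.654 m


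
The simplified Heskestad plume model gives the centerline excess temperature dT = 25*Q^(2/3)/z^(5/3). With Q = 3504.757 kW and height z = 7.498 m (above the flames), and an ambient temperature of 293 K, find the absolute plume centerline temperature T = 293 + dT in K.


Q^(2/3) = 230.73
z^(5/3) = 28.724
dT = 25 * 230.73 / 28.724 = 200.82 K
T = 293 + 200.82 = 493.82 K

493.82 K


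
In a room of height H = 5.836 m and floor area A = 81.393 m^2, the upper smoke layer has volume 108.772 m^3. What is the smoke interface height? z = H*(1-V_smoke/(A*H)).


V/(A*H) = 0.22899
1 - 0.22899 = 0.77101
z = 5.836 * 0.77101 = 4.4996 m

4.4996 m


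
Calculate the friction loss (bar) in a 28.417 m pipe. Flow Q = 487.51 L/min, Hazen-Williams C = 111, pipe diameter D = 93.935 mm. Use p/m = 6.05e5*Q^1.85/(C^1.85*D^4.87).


Q^1.85 = 93922
C^1.85 = 6079.2
D^4.87 = 4.0520e+09
p/m = 0.0023068 bar/m
p_total = 0.0023068 * 28.417 = 0.065552 bar

0.065552 bar


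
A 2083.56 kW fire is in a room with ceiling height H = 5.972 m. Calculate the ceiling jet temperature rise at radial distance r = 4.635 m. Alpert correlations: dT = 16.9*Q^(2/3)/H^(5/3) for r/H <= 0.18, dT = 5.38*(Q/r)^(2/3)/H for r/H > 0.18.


r/H = 4.635 / 5.972 = 0.77612
r/H > 0.18, so dT = 5.38*(Q/r)^(2/3)/H
Q/r = 449.53
(Q/r)^(2/3) = 58.682
dT = 5.38 * 58.682 / 5.972 = 52.865 K

52.865 K


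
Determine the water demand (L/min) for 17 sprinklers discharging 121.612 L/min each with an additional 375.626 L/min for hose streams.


Sprinkler demand = 17 * 121.612 = 2067.404 L/min
Total = 2067.404 + 375.626 = 2443.03 L/min

2443.03 L/min


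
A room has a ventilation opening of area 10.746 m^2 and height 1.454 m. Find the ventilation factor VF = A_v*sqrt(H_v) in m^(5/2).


sqrt(H_v) = 1.2058
VF = 10.746 * 1.2058 = 12.958 m^(5/2)

12.958 m^(5/2)


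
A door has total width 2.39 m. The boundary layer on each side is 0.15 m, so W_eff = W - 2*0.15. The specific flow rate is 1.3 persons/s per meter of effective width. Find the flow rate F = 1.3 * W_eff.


W_eff = 2.39 - 0.30 = 2.09 m
F = 1.3 * 2.09 = 2.717 persons/s

2.717 persons/s


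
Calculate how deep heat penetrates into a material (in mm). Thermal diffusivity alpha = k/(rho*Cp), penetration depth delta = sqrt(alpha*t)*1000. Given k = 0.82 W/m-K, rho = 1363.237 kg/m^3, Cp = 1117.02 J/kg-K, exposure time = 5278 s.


alpha = 0.82 / (1363.237 * 1117.02) = 5.3849e-07 m^2/s
alpha * t = 0.0028422
delta = sqrt(0.0028422) * 1000 = 53.312 mm

53.312 mm


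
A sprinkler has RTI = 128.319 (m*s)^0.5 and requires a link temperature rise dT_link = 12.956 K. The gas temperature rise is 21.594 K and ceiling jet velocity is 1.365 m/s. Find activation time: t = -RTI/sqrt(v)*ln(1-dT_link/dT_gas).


dT_link/dT_gas = 0.59998
ln(1 - 0.59998) = -0.91624
t = -128.319 / sqrt(1.365) * -0.91624 = 100.63 s

100.63 s


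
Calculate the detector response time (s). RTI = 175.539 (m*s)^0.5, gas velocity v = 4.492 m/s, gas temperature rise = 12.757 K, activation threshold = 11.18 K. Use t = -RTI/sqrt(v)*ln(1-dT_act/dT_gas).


dT_act/dT_gas = 0.87638
ln(1 - 0.87638) = -2.0906
t = -175.539 / sqrt(4.492) * -2.0906 = 173.15 s

173.15 s


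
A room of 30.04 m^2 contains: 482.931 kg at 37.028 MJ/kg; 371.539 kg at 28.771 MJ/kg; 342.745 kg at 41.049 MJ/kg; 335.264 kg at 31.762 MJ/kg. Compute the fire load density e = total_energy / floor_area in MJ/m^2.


Total energy = 482.931*37.028 + 371.539*28.771 + 342.745*41.049 + 335.264*31.762
= 17881.97 + 10689.55 + 14069.34 + 10648.66
= 53289.51 MJ
e = 53289.51 / 30.04 = 1774.0 MJ/m^2

1774.0 MJ/m^2


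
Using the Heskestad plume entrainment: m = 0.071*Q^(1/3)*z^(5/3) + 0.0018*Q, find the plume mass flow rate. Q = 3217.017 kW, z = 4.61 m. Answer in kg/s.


Q^(1/3) = 14.762
z^(5/3) = 12.769
First term = 0.071 * 14.762 * 12.769 = 13.384
Second term = 0.0018 * 3217.017 = 5.7906
m = 19.174 kg/s

19.174 kg/s


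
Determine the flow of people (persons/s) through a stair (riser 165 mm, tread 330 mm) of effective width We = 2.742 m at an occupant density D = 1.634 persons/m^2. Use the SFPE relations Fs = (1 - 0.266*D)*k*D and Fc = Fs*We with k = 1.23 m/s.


1 - 0.266*D = 1 - 0.266*1.634 = 0.56536
Fs = 0.56536 * 1.23 * 1.634 = 1.1363 persons/(s*m)
Fc = 1.1363 * 2.742 = 3.1156 persons/s

3.1156 persons/s


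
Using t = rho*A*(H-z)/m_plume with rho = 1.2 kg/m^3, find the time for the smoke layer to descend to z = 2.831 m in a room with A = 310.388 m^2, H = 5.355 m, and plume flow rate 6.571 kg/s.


H - z = 2.524 m
t = 1.2 * 310.388 * 2.524 / 6.571 = 143.07 s

143.07 s


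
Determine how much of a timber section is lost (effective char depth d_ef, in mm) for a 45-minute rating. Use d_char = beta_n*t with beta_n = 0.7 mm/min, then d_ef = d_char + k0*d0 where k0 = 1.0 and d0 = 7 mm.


d_char = 0.7 * 45 = 31.5 mm
d_ef = 31.5 + 1.0*7 = 38.5 mm

38.5 mm


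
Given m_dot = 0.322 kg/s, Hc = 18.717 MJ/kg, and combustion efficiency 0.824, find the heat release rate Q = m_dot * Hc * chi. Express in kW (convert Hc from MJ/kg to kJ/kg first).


Hc = 18.717 MJ/kg = 18.717 * 1000 kJ/kg = 18717 kJ/kg
Q = 0.322 kg/s * 18717 kJ/kg * 0.824 = 4966.1 kW

4966.1 kW


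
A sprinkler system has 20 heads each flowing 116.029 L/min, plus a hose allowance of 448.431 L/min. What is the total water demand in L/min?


Sprinkler demand = 20 * 116.029 = 2320.58 L/min
Total = 2320.58 + 448.431 = 2769.011 L/min

2769.011 L/min


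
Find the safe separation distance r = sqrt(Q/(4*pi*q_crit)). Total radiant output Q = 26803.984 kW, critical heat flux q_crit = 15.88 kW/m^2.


4*pi*q_crit = 199.55
Q/(4*pi*q_crit) = 134.32
r = sqrt(134.32) = 11.590 m

11.590 m


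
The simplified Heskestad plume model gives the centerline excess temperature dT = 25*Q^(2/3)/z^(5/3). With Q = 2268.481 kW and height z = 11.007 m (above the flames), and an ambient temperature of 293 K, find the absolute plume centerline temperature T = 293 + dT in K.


Q^(2/3) = 172.65
z^(5/3) = 54.465
dT = 25 * 172.65 / 54.465 = 79.247 K
T = 293 + 79.247 = 372.25 K

372.25 K


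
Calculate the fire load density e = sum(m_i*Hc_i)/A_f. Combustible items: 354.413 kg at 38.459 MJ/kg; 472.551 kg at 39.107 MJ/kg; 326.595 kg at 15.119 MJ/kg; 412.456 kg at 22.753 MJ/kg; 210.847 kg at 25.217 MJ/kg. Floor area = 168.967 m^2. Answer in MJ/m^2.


Total energy = 354.413*38.459 + 472.551*39.107 + 326.595*15.119 + 412.456*22.753 + 210.847*25.217
= 13630.37 + 18480.05 + 4937.790 + 9384.611 + 5316.929
= 51749.75 MJ
e = 51749.75 / 168.967 = 306.27 MJ/m^2

306.27 MJ/m^2


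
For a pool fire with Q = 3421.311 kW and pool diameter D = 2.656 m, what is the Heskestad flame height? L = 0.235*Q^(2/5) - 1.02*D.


Q^(2/5) = 25.923
0.235 * Q^(2/5) = 6.0918
1.02 * D = 2.7091
L = 3.3827 m

3.3827 m


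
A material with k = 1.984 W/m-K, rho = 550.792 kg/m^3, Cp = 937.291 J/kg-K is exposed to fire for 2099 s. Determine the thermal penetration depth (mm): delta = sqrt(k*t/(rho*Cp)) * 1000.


alpha = 1.984 / (550.792 * 937.291) = 3.8431e-06 m^2/s
alpha * t = 0.0080666
delta = sqrt(0.0080666) * 1000 = 89.814 mm

89.814 mm


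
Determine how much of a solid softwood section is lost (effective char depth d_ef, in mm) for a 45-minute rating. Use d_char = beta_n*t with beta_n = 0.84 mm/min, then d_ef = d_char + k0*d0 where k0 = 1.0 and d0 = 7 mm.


d_char = 0.84 * 45 = 37.8 mm
d_ef = 37.8 + 1.0*7 = 44.8 mm

44.8 mm


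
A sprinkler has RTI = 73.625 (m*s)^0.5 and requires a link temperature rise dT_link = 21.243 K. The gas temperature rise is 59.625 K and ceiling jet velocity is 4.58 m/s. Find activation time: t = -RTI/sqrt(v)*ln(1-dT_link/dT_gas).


dT_link/dT_gas = 0.35628
ln(1 - 0.35628) = -0.44049
t = -73.625 / sqrt(4.58) * -0.44049 = 15.154 s

15.154 s


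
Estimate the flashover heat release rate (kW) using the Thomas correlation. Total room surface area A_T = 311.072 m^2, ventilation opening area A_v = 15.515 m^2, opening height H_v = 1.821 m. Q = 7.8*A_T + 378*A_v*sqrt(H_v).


7.8*A_T = 2426.4
sqrt(H_v) = 1.3494
378*A_v*sqrt(H_v) = 7914.0
Q = 2426.4 + 7914.0 = 10340 kW

10340 kW


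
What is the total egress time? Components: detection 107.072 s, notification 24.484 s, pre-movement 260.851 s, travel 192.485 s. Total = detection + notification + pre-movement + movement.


Total = 107.072 + 24.484 + 260.851 + 192.485 = 584.892 s

584.892 s


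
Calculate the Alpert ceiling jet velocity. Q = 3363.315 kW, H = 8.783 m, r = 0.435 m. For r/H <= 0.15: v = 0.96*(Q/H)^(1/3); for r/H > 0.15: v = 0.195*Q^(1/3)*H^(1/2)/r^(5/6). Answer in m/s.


r/H = 0.435 / 8.783 = 0.049527
r/H <= 0.15, so v = 0.96*(Q/H)^(1/3)
Q/H = 382.93
(Q/H)^(1/3) = 7.2618
v = 0.96 * 7.2618 = 6.9713 m/s

6.9713 m/s


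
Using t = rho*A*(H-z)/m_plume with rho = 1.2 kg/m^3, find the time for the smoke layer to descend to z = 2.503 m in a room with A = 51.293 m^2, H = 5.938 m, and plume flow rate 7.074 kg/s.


H - z = 3.435 m
t = 1.2 * 51.293 * 3.435 / 7.074 = 29.888 s

29.888 s


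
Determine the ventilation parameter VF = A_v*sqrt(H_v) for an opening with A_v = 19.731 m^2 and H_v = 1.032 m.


sqrt(H_v) = 1.0159
VF = 19.731 * 1.0159 = 20.044 m^(5/2)

20.044 m^(5/2)


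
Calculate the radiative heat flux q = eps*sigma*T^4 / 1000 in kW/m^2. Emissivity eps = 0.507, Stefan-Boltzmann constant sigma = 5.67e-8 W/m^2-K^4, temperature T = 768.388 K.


T^4 = 3.4860e+11
q = 0.507 * 5.67e-8 * 3.4860e+11 / 1000 = 10.021 kW/m^2

10.021 kW/m^2


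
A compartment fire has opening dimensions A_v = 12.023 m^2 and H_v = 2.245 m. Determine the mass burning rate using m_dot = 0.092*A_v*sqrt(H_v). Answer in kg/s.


sqrt(H_v) = 1.4983
m_dot = 0.092 * 12.023 * 1.4983 = 1.6573 kg/s

1.6573 kg/s


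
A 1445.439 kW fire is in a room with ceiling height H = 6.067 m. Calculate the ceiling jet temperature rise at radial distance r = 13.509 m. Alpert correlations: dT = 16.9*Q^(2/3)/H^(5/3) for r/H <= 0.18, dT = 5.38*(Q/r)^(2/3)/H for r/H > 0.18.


r/H = 13.509 / 6.067 = 2.2266
r/H > 0.18, so dT = 5.38*(Q/r)^(2/3)/H
Q/r = 107.00
(Q/r)^(2/3) = 22.538
dT = 5.38 * 22.538 / 6.067 = 19.986 K

19.986 K


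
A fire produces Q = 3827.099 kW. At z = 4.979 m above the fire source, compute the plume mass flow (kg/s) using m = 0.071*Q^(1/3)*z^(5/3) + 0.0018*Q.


Q^(1/3) = 15.642
z^(5/3) = 14.518
First term = 0.071 * 15.642 * 14.518 = 16.123
Second term = 0.0018 * 3827.099 = 6.8888
m = 23.012 kg/s

23.012 kg/s


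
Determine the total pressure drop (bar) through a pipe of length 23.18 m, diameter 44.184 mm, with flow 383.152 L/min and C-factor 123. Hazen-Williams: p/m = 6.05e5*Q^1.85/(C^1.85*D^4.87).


Q^1.85 = 60150
C^1.85 = 7350.6
D^4.87 = 1.0291e+08
p/m = 0.048109 bar/m
p_total = 0.048109 * 23.18 = 1.1152 bar

1.1152 bar


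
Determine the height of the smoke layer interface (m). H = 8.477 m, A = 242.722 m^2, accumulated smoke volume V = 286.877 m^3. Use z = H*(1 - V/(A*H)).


V/(A*H) = 0.13943
1 - 0.13943 = 0.86057
z = 8.477 * 0.86057 = 7.2951 m

7.2951 m


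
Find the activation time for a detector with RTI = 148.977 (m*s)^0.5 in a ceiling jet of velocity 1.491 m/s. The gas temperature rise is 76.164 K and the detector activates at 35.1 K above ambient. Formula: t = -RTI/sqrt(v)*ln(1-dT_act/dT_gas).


dT_act/dT_gas = 0.46085
ln(1 - 0.46085) = -0.61776
t = -148.977 / sqrt(1.491) * -0.61776 = 75.370 s

75.370 s


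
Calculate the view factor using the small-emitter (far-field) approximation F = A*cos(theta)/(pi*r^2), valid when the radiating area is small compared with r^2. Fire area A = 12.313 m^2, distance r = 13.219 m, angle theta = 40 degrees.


cos(40 deg) = 0.76604
pi*r^2 = 548.97
F = 12.313 * 0.76604 / 548.97 = 0.017182

0.017182


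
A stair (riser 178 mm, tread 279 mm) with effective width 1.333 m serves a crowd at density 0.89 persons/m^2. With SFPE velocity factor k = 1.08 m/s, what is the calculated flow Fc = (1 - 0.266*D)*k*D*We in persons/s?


1 - 0.266*D = 1 - 0.266*0.89 = 0.76326
Fs = 0.76326 * 1.08 * 0.89 = 0.73365 persons/(s*m)
Fc = 0.73365 * 1.333 = 0.97795 persons/s

0.97795 persons/s


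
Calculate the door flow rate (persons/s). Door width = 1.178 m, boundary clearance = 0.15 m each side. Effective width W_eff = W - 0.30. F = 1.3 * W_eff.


W_eff = 1.178 - 0.30 = 0.878 m
F = 1.3 * 0.878 = 1.1414 persons/s

1.1414 persons/s


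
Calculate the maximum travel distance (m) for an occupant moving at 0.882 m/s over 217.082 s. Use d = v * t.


d = 0.882 * 217.082 = 191.47 m

191.47 m


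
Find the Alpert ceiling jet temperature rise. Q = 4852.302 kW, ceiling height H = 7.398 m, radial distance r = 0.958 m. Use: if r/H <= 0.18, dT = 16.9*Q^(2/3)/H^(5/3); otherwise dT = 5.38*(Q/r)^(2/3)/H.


r/H = 0.958 / 7.398 = 0.12949
r/H <= 0.18, so dT = 16.9*Q^(2/3)/H^(5/3)
Q^(2/3) = 286.61
H^(5/3) = 28.088
dT = 16.9 * 286.61 / 28.088 = 172.45 K

172.45 K


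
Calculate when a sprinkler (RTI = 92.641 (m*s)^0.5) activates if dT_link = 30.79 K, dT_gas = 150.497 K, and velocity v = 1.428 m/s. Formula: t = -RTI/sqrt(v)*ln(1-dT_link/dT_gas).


dT_link/dT_gas = 0.20459
ln(1 - 0.20459) = -0.22890
t = -92.641 / sqrt(1.428) * -0.22890 = 17.745 s

17.745 s


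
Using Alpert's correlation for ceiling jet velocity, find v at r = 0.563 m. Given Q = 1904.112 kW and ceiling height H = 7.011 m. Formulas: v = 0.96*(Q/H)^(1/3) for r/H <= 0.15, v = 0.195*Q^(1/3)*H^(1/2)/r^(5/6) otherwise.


r/H = 0.563 / 7.011 = 0.080302
r/H <= 0.15, so v = 0.96*(Q/H)^(1/3)
Q/H = 271.59
(Q/H)^(1/3) = 6.4760
v = 0.96 * 6.4760 = 6.2169 m/s

6.2169 m/s


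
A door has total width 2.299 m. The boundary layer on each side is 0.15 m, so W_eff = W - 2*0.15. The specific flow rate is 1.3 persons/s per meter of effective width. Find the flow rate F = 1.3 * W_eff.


W_eff = 2.299 - 0.30 = 1.999 m
F = 1.3 * 1.999 = 2.5987 persons/s

2.5987 persons/s


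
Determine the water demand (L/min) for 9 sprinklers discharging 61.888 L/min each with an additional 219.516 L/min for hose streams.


Sprinkler demand = 9 * 61.888 = 556.992 L/min
Total = 556.992 + 219.516 = 776.508 L/min

776.508 L/min


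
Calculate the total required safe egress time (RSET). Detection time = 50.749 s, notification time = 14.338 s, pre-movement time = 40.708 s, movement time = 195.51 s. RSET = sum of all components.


Total = 50.749 + 14.338 + 40.708 + 195.51 = 301.305 s

301.305 s


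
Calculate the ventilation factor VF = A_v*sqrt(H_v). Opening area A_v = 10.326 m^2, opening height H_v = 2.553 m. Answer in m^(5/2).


sqrt(H_v) = 1.5978
VF = 10.326 * 1.5978 = 16.499 m^(5/2)

16.499 m^(5/2)


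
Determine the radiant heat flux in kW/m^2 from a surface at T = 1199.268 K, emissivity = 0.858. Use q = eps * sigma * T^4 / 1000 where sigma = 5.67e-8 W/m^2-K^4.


T^4 = 2.0685e+12
q = 0.858 * 5.67e-8 * 2.0685e+12 / 1000 = 100.63 kW/m^2

100.63 kW/m^2


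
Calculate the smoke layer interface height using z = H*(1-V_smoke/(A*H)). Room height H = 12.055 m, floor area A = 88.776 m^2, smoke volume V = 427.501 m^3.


V/(A*H) = 0.39946
1 - 0.39946 = 0.60054
z = 12.055 * 0.60054 = 7.2395 m

7.2395 m


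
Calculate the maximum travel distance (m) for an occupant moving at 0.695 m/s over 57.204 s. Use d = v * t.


d = 0.695 * 57.204 = 39.757 m

39.757 m


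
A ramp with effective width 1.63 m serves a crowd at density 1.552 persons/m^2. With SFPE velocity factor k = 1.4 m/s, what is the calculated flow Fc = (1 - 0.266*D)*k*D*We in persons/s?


1 - 0.266*D = 1 - 0.266*1.552 = 0.58717
Fs = 0.58717 * 1.4 * 1.552 = 1.2758 persons/(s*m)
Fc = 1.2758 * 1.63 = 2.0796 persons/s

2.0796 persons/s


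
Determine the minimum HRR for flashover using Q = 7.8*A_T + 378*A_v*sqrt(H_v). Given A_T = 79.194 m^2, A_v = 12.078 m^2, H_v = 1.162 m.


7.8*A_T = 617.71
sqrt(H_v) = 1.0780
378*A_v*sqrt(H_v) = 4921.4
Q = 617.71 + 4921.4 = 5539.1 kW

5539.1 kW


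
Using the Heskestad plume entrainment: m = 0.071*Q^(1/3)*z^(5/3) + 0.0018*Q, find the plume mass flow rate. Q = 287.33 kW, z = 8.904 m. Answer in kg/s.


Q^(1/3) = 6.5987
z^(5/3) = 38.251
First term = 0.071 * 6.5987 * 38.251 = 17.921
Second term = 0.0018 * 287.33 = 0.51719
m = 18.438 kg/s

18.438 kg/s


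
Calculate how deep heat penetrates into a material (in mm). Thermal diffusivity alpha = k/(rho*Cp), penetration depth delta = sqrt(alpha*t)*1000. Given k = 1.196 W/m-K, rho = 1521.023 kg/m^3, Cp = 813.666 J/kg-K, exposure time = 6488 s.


alpha = 1.196 / (1521.023 * 813.666) = 9.6638e-07 m^2/s
alpha * t = 0.0062699
delta = sqrt(0.0062699) * 1000 = 79.183 mm

79.183 mm


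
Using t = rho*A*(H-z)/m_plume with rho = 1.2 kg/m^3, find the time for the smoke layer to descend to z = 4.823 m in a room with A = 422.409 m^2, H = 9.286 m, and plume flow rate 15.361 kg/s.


H - z = 4.463 m
t = 1.2 * 422.409 * 4.463 / 15.361 = 147.27 s

147.27 s


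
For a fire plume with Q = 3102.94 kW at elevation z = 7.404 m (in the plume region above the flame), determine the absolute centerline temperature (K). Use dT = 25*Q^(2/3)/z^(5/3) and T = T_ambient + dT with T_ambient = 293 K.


Q^(2/3) = 212.74
z^(5/3) = 28.126
dT = 25 * 212.74 / 28.126 = 189.09 K
T = 293 + 189.09 = 482.09 K

482.09 K


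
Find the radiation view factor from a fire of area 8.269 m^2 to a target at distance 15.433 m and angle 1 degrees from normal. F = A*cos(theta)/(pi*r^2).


cos(1 deg) = 0.99985
pi*r^2 = 748.26
F = 8.269 * 0.99985 / 748.26 = 0.011049

0.011049


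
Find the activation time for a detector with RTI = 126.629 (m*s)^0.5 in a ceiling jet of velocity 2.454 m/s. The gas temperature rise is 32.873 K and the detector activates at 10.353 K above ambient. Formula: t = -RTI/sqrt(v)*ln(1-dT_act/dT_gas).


dT_act/dT_gas = 0.31494
ln(1 - 0.31494) = -0.37825
t = -126.629 / sqrt(2.454) * -0.37825 = 30.575 s

30.575 s


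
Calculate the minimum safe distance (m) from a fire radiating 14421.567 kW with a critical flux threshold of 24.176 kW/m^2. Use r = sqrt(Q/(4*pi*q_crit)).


4*pi*q_crit = 303.80
Q/(4*pi*q_crit) = 47.470
r = sqrt(47.470) = 6.8898 m

6.8898 m


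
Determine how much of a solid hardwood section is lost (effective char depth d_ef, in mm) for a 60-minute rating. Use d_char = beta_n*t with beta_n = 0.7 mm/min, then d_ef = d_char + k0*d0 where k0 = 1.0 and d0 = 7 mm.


d_char = 0.7 * 60 = 42 mm
d_ef = 42 + 1.0*7 = 49 mm

49 mm


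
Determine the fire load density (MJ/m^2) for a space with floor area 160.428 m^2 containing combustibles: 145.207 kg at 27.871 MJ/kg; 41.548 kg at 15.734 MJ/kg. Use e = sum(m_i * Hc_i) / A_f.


Total energy = 145.207*27.871 + 41.548*15.734
= 4047.064 + 653.7162
= 4700.781 MJ
e = 4700.781 / 160.428 = 29.301 MJ/m^2

29.301 MJ/m^2


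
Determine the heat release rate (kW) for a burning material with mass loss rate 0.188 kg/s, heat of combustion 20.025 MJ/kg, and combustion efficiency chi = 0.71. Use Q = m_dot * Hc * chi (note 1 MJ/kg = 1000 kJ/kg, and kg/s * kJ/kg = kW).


Hc = 20.025 MJ/kg = 20.025 * 1000 kJ/kg = 20025 kJ/kg
Q = 0.188 kg/s * 20025 kJ/kg * 0.71 = 2672.937 kW

2672.937 kW


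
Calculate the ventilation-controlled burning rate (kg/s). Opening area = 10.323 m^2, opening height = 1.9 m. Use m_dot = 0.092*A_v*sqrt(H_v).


sqrt(H_v) = 1.3784
m_dot = 0.092 * 10.323 * 1.3784 = 1.3091 kg/s

1.3091 kg/s


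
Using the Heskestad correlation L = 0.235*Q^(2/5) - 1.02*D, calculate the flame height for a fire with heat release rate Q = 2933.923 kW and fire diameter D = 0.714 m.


Q^(2/5) = 24.377
0.235 * Q^(2/5) = 5.7286
1.02 * D = 0.72828
L = 5.0003 m

5.0003 m


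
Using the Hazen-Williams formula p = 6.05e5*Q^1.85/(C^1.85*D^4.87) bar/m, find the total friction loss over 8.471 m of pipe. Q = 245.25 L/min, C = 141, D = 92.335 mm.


Q^1.85 = 26350
C^1.85 = 9463.6
D^4.87 = 3.7268e+09
p/m = 0.00045200 bar/m
p_total = 0.00045200 * 8.471 = 0.0038289 bar

0.0038289 bar


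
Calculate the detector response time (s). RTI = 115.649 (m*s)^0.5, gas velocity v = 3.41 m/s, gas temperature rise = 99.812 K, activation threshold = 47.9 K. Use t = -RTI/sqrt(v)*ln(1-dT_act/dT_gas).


dT_act/dT_gas = 0.47990
ln(1 - 0.47990) = -0.65374
t = -115.649 / sqrt(3.41) * -0.65374 = 40.942 s

40.942 s


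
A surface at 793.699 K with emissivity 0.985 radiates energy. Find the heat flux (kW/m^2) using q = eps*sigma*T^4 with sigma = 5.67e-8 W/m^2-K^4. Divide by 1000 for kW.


T^4 = 3.9685e+11
q = 0.985 * 5.67e-8 * 3.9685e+11 / 1000 = 22.164 kW/m^2

22.164 kW/m^2


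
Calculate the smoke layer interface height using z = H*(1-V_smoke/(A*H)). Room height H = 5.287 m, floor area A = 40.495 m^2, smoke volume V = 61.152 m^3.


V/(A*H) = 0.28563
1 - 0.28563 = 0.71437
z = 5.287 * 0.71437 = 3.7769 m

3.7769 m


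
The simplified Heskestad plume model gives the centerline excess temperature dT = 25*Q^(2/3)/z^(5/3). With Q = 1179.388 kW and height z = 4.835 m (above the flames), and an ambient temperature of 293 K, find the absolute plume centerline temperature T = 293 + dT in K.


Q^(2/3) = 111.63
z^(5/3) = 13.825
dT = 25 * 111.63 / 13.825 = 201.86 K
T = 293 + 201.86 = 494.86 K

494.86 K


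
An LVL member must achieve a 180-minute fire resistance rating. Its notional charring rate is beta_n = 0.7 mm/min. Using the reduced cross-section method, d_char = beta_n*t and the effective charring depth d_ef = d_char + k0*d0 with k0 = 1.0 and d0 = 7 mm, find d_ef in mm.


d_char = 0.7 * 180 = 126 mm
d_ef = 126 + 1.0*7 = 133 mm

133 mm


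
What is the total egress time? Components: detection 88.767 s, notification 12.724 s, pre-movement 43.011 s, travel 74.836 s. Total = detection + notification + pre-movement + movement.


Total = 88.767 + 12.724 + 43.011 + 74.836 = 219.338 s

219.338 s
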